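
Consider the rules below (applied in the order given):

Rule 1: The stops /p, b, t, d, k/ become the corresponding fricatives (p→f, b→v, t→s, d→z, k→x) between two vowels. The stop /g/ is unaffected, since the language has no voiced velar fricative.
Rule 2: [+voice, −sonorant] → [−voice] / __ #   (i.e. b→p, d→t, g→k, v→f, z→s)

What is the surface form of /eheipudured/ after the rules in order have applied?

eheifuzuret

Rule 1 (intervocalic spirantization): /p/ is a stop between vowels /i/ and /u/, so it spirantizes to the fricative [f]. /d/ is a stop between vowels /u/ and /u/, so it spirantizes to the fricative [z]. /eheipudured/ → eheifuzured.
Rule 2 (final devoicing): /d/ is a voiced obstruent in word-final position, so it devoices to [t]. /eheifuzured/ → eheifuzuret.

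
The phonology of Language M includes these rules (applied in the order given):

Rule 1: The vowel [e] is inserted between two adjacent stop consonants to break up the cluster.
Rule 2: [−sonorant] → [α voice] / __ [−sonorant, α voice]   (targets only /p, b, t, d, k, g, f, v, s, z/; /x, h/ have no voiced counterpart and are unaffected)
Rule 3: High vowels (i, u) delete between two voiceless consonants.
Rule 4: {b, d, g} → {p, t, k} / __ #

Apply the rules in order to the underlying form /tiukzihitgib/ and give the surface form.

tiugzihtegip

Rule 1 (stop-cluster e-epenthesis): /t/ and /g/ form a stop–stop cluster, so [e] is inserted between them. /tiukzihitgib/ → tiukzihitegib.
Rule 2 (regressive voicing assimilation): /k/ precedes the voiced obstruent /z/, so it voices to [g] by assimilation. /tiukzihitegib/ → tiugzihitegib.
Rule 3 (high vowel syncope): /i/ is a high vowel flanked by voiceless consonants /h/ and /t/, so it deletes. /tiugzihitegib/ → tiugzihtegib.
Rule 4 (final devoicing): /b/ is a voiced stop in word-final position, so it devoices to [p]. /tiugzihtegib/ → tiugzihtegip.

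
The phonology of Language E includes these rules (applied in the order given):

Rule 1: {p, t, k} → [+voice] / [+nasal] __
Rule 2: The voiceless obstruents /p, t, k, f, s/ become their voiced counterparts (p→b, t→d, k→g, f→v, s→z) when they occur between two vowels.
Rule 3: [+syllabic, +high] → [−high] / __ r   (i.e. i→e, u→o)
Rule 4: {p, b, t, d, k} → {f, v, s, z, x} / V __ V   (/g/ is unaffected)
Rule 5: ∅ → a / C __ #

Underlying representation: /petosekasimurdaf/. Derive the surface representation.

Rule 1 (post-nasal voicing): no segment meets the environment; /petosekasimurdaf/ is unchanged.
Rule 2 (intervocalic voicing): /t/ is a voiceless obstruent between vowels /e/ and /o/, so it voices to [d]. /s/ is a voiceless obstruent between vowels /o/ and /e/, so it voices to [z]. /k/ is a voiceless obstruent between vowels /e/ and /a/, so it voices to [g]. /s/ is a voiceless obstruent between vowels /a/ and /i/, so it voices to [z]. /petosekasimurdaf/ → pedozegazimurdaf.
Rule 3 (pre-rhotic lowering): /u/ is a high vowel immediately before /r/, so it lowers to [o]. /pedozegazimurdaf/ → pedozegazimordaf.
Rule 4 (intervocalic spirantization): /d/ is a stop between vowels /e/ and /o/, so it spirantizes to the fricative [z]. /pedozegazimordaf/ → pezozegazimordaf.
Rule 5 (final a-epenthesis): the form ends in the consonant /f/, so [a] is inserted word-finally. /pezozegazimordaf/ → pezozegazimordafa.

pezozegazimordafa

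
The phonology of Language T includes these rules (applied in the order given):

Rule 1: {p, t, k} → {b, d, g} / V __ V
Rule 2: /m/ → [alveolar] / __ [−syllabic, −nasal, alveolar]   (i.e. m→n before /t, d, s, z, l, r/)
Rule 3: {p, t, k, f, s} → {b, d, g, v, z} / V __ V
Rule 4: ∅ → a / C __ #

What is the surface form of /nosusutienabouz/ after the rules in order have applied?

Rule 1 (intervocalic voicing): /t/ is a voiceless stop between vowels /u/ and /i/, so it voices to [d]. /nosusutienabouz/ → nosusudienabouz.
Rule 2 (nasal place assimilation): no segment meets the environment; /nosusudienabouz/ is unchanged.
Rule 3 (intervocalic voicing): /s/ is a voiceless obstruent between vowels /o/ and /u/, so it voices to [z]. /s/ is a voiceless obstruent between vowels /u/ and /u/, so it voices to [z]. /nosusudienabouz/ → nozuzudienabouz.
Rule 4 (final a-epenthesis): the form ends in the consonant /z/, so [a] is inserted word-finally. /nozuzudienabouz/ → nozuzudienabouza.

nozuzudienabouza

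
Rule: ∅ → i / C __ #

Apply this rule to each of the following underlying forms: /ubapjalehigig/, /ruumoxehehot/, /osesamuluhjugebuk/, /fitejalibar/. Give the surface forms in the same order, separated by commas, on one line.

/ubapjalehigig/: the form ends in the consonant /g/, so [i] is inserted word-finally. → [ubapjalehigigi].
/ruumoxehehot/: the form ends in the consonant /t/, so [i] is inserted word-finally. → [ruumoxehehoti].
/osesamuluhjugebuk/: the form ends in the consonant /k/, so [i] is inserted word-finally. → [osesamuluhjugebuki].
/fitejalibar/: the form ends in the consonant /r/, so [i] is inserted word-finally. → [fitejalibari].

ubapjalehigigi, ruumoxehehoti, osesamuluhjugebuki, fitejalibari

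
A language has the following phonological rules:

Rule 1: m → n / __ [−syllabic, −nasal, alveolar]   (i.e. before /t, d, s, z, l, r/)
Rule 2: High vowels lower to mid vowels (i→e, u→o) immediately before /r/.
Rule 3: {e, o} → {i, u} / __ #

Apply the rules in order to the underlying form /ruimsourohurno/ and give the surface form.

ruinsoorohornu

Rule 1 (nasal place assimilation): /m/ precedes the alveolar consonant /s/, so it assimilates in place to [n]. /ruimsourohurno/ → ruinsourohurno.
Rule 2 (pre-rhotic lowering): /u/ is a high vowel immediately before /r/, so it lowers to [o]. /u/ is a high vowel immediately before /r/, so it lowers to [o]. /ruinsourohurno/ → ruinsoorohorno.
Rule 3 (final vowel raising): /o/ is a mid vowel in word-final position, so it raises to [u]. /ruinsoorohorno/ → ruinsoorohornu.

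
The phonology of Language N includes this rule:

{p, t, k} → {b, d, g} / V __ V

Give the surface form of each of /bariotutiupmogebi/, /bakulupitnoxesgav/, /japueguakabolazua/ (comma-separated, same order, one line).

bariodudiupmogebi, bagulubitnoxesgav, jabueguagabolazua

/bariotutiupmogebi/: /t/ is a voiceless stop between vowels /o/ and /u/, so it voices to [d]. /t/ is a voiceless stop between vowels /u/ and /i/, so it voices to [d]. → [bariodudiupmogebi].
/bakulupitnoxesgav/: /k/ is a voiceless stop between vowels /a/ and /u/, so it voices to [g]. /p/ is a voiceless stop between vowels /u/ and /i/, so it voices to [b]. → [bagulubitnoxesgav].
/japueguakabolazua/: /p/ is a voiceless stop between vowels /a/ and /u/, so it voices to [b]. /k/ is a voiceless stop between vowels /a/ and /a/, so it voices to [g]. → [jabueguagabolazua].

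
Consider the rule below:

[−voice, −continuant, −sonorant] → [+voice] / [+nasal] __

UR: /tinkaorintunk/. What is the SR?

tingaorindung

/k/ is a voiceless stop immediately after the nasal /n/, so it voices to [g].
/t/ is a voiceless stop immediately after the nasal /n/, so it voices to [d].
/k/ is a voiceless stop immediately after the nasal /n/, so it voices to [g].
The other instance of /t/ does not occur in the required environment and remains unchanged.
Surface form: [tingaorindung].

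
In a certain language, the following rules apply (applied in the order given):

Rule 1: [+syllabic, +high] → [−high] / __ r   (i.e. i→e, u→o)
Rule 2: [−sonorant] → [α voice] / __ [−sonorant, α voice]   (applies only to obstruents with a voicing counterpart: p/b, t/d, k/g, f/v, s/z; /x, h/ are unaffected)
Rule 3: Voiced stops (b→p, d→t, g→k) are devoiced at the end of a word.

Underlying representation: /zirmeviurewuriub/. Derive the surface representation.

zermevioreworiup

Rule 1 (pre-rhotic lowering): /i/ is a high vowel immediately before /r/, so it lowers to [e]. /u/ is a high vowel immediately before /r/, so it lowers to [o]. /u/ is a high vowel immediately before /r/, so it lowers to [o]. /zirmeviurewuriub/ → zermevioreworiub.
Rule 2 (regressive voicing assimilation): no segment meets the environment; /zermevioreworiub/ is unchanged.
Rule 3 (final devoicing): /b/ is a voiced stop in word-final position, so it devoices to [p]. /zermevioreworiub/ → zermevioreworiup.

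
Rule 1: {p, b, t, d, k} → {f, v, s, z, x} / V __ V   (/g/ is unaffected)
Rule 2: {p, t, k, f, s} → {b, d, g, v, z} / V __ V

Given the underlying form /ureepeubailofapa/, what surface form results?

ureeveuvailovava

Rule 1 (intervocalic spirantization): /p/ is a stop between vowels /e/ and /e/, so it spirantizes to the fricative [f]. /b/ is a stop between vowels /u/ and /a/, so it spirantizes to the fricative [v]. /p/ is a stop between vowels /a/ and /a/, so it spirantizes to the fricative [f]. /ureepeubailofapa/ → ureefeuvailofafa.
Rule 2 (intervocalic voicing): /f/ is a voiceless obstruent between vowels /e/ and /e/, so it voices to [v]. /f/ is a voiceless obstruent between vowels /o/ and /a/, so it voices to [v]. /f/ is a voiceless obstruent between vowels /a/ and /a/, so it voices to [v]. /ureefeuvailofafa/ → ureeveuvailovava.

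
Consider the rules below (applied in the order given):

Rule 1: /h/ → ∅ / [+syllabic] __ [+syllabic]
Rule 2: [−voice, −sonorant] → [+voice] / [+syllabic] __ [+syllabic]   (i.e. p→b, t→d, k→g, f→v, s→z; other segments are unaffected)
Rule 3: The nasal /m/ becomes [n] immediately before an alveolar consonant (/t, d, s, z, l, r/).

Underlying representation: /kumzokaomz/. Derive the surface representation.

kunzogaonz

Rule 1 (intervocalic h-deletion): no segment meets the environment; /kumzokaomz/ is unchanged.
Rule 2 (intervocalic voicing): /k/ is a voiceless obstruent between vowels /o/ and /a/, so it voices to [g]. /kumzokaomz/ → kumzogaomz.
Rule 3 (nasal place assimilation): /m/ precedes the alveolar consonant /z/, so it assimilates in place to [n]. /m/ precedes the alveolar consonant /z/, so it assimilates in place to [n]. /kumzogaomz/ → kunzogaonz.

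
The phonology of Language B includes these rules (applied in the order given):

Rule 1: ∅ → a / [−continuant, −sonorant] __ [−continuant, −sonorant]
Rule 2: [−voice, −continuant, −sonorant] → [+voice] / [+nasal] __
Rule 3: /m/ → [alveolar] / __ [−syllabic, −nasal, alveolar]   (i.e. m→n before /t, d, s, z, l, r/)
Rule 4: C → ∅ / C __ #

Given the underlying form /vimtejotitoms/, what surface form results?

Rule 1 (stop-cluster a-epenthesis): no segment meets the environment; /vimtejotitoms/ is unchanged.
Rule 2 (post-nasal voicing): /t/ is a voiceless stop immediately after the nasal /m/, so it voices to [d]. /vimtejotitoms/ → vimdejotitoms.
Rule 3 (nasal place assimilation): /m/ precedes the alveolar consonant /d/, so it assimilates in place to [n]. /m/ precedes the alveolar consonant /s/, so it assimilates in place to [n]. /vimdejotitoms/ → vindejotitons.
Rule 4 (final cluster simplification): /s/ is the second consonant of a word-final cluster /ns/, so it deletes. /vindejotitons/ → vindejotiton.

vindejotiton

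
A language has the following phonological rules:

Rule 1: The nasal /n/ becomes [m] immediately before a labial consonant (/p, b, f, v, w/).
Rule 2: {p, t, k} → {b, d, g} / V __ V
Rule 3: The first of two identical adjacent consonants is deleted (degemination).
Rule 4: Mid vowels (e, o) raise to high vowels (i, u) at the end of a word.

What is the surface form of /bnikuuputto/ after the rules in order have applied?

Rule 1 (nasal place assimilation): no segment meets the environment; /bnikuuputto/ is unchanged.
Rule 2 (intervocalic voicing): /k/ is a voiceless stop between vowels /i/ and /u/, so it voices to [g]. /p/ is a voiceless stop between vowels /u/ and /u/, so it voices to [b]. /bnikuuputto/ → bniguubutto.
Rule 3 (degemination): /tt/ is a geminate; the first /t/ deletes. /bniguubutto/ → bniguubuto.
Rule 4 (final vowel raising): /o/ is a mid vowel in word-final position, so it raises to [u]. /bniguubuto/ → bniguubutu.

bniguubutu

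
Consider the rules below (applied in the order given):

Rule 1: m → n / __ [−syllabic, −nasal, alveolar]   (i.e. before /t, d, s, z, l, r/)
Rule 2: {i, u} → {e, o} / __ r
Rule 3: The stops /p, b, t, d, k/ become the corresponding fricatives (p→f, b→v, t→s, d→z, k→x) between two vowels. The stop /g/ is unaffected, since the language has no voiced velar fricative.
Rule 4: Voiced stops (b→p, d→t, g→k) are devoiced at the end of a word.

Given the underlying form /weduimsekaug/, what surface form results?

Rule 1 (nasal place assimilation): /m/ precedes the alveolar consonant /s/, so it assimilates in place to [n]. /weduimsekaug/ → weduinsekaug.
Rule 2 (pre-rhotic lowering): no segment meets the environment; /weduinsekaug/ is unchanged.
Rule 3 (intervocalic spirantization): /d/ is a stop between vowels /e/ and /u/, so it spirantizes to the fricative [z]. /k/ is a stop between vowels /e/ and /a/, so it spirantizes to the fricative [x]. /weduinsekaug/ → wezuinsexaug.
Rule 4 (final devoicing): /g/ is a voiced stop in word-final position, so it devoices to [k]. /wezuinsexaug/ → wezuinsexauk.

wezuinsexauk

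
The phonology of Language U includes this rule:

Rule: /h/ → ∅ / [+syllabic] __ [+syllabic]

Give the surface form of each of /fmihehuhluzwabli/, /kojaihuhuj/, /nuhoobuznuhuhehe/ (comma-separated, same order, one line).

/fmihehuhluzwabli/: /h/ occurs between vowels /i/ and /e/, so it deletes. /h/ occurs between vowels /e/ and /u/, so it deletes. → [fmieuhluzwabli].
/kojaihuhuj/: /h/ occurs between vowels /i/ and /u/, so it deletes. /h/ occurs between vowels /u/ and /u/, so it deletes. → [kojaiuuj].
/nuhoobuznuhuhehe/: /h/ occurs between vowels /u/ and /o/, so it deletes. /h/ occurs between vowels /u/ and /u/, so it deletes. /h/ occurs between vowels /u/ and /e/, so it deletes. /h/ occurs between vowels /e/ and /e/, so it deletes. → [nuoobuznuuee].

fmieuhluzwabli, kojaiuuj, nuoobuznuuee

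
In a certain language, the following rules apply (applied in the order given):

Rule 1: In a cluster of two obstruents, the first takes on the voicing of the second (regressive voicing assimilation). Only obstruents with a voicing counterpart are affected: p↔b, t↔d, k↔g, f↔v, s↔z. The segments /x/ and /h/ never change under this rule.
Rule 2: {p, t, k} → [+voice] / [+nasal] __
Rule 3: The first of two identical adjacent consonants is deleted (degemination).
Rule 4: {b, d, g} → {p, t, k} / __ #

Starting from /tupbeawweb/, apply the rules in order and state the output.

tubeawep

Rule 1 (regressive voicing assimilation): /p/ precedes the voiced obstruent /b/, so it voices to [b] by assimilation. /tupbeawweb/ → tubbeawweb.
Rule 2 (post-nasal voicing): no segment meets the environment; /tubbeawweb/ is unchanged.
Rule 3 (degemination): /bb/ is a geminate; the first /b/ deletes. /ww/ is a geminate; the first /w/ deletes. /tubbeawweb/ → tubeaweb.
Rule 4 (final devoicing): /b/ is a voiced stop in word-final position, so it devoices to [p]. /tubeaweb/ → tubeawep.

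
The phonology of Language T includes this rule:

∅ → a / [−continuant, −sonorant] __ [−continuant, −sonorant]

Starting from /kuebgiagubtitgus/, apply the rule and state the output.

/b/ and /g/ form a stop–stop cluster, so [a] is inserted between them.
/b/ and /t/ form a stop–stop cluster, so [a] is inserted between them.
/t/ and /g/ form a stop–stop cluster, so [a] is inserted between them.
Surface form: [kuebagiagubatitagus].

kuebagiagubatitagus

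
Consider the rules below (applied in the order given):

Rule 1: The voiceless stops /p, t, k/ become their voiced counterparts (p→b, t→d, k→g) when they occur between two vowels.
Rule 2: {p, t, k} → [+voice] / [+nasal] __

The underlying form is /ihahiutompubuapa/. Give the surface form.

ihahiudombubuaba

Rule 1 (intervocalic voicing): /t/ is a voiceless stop between vowels /u/ and /o/, so it voices to [d]. /p/ is a voiceless stop between vowels /a/ and /a/, so it voices to [b]. /ihahiutompubuapa/ → ihahiudompubuaba.
Rule 2 (post-nasal voicing): /p/ is a voiceless stop immediately after the nasal /m/, so it voices to [b]. /ihahiudompubuaba/ → ihahiudombubuaba.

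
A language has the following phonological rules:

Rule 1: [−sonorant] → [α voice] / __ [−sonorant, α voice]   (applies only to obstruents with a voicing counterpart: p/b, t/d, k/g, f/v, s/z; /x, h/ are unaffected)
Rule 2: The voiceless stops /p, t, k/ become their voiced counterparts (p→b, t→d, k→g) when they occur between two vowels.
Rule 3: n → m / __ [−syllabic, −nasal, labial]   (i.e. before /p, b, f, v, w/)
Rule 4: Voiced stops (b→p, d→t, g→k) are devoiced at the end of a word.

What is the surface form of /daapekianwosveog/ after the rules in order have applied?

Rule 1 (regressive voicing assimilation): /s/ precedes the voiced obstruent /v/, so it voices to [z] by assimilation. /daapekianwosveog/ → daapekianwozveog.
Rule 2 (intervocalic voicing): /p/ is a voiceless stop between vowels /a/ and /e/, so it voices to [b]. /k/ is a voiceless stop between vowels /e/ and /i/, so it voices to [g]. /daapekianwozveog/ → daabegianwozveog.
Rule 3 (nasal place assimilation): /n/ precedes the labial consonant /w/, so it assimilates in place to [m]. /daabegianwozveog/ → daabegiamwozveog.
Rule 4 (final devoicing): /g/ is a voiced stop in word-final position, so it devoices to [k]. /daabegiamwozveog/ → daabegiamwozveok.

daabegiamwozveok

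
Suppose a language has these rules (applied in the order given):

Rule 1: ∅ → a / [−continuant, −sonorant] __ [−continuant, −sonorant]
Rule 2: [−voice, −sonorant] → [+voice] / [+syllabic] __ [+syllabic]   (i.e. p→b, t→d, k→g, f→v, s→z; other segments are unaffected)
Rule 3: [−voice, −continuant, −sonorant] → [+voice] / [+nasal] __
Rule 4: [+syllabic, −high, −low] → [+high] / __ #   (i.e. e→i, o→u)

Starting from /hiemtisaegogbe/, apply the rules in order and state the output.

Rule 1 (stop-cluster a-epenthesis): /g/ and /b/ form a stop–stop cluster, so [a] is inserted between them. /hiemtisaegogbe/ → hiemtisaegogabe.
Rule 2 (intervocalic voicing): /s/ is a voiceless obstruent between vowels /i/ and /a/, so it voices to [z]. /hiemtisaegogabe/ → hiemtizaegogabe.
Rule 3 (post-nasal voicing): /t/ is a voiceless stop immediately after the nasal /m/, so it voices to [d]. /hiemtizaegogabe/ → hiemdizaegogabe.
Rule 4 (final vowel raising): /e/ is a mid vowel in word-final position, so it raises to [i]. /hiemdizaegogabe/ → hiemdizaegogabi.

hiemdizaegogabi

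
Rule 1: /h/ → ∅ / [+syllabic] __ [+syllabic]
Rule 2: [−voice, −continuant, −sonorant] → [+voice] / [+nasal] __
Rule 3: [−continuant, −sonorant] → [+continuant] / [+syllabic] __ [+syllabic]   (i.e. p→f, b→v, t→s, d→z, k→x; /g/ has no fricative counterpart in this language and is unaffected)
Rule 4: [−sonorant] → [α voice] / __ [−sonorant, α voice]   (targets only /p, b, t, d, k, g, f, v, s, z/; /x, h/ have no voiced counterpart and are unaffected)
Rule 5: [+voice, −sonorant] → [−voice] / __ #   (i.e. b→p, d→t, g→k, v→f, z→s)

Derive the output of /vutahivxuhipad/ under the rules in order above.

Rule 1 (intervocalic h-deletion): /h/ occurs between vowels /a/ and /i/, so it deletes. /h/ occurs between vowels /u/ and /i/, so it deletes. /vutahivxuhipad/ → vutaivxuipad.
Rule 2 (post-nasal voicing): no segment meets the environment; /vutaivxuipad/ is unchanged.
Rule 3 (intervocalic spirantization): /t/ is a stop between vowels /u/ and /a/, so it spirantizes to the fricative [s]. /p/ is a stop between vowels /i/ and /a/, so it spirantizes to the fricative [f]. /vutaivxuipad/ → vusaivxuifad.
Rule 4 (regressive voicing assimilation): /v/ precedes the voiceless obstruent /x/, so it devoices to [f] by assimilation. /vusaivxuifad/ → vusaifxuifad.
Rule 5 (final devoicing): /d/ is a voiced obstruent in word-final position, so it devoices to [t]. /vusaifxuifad/ → vusaifxuifat.

vusaifxuifat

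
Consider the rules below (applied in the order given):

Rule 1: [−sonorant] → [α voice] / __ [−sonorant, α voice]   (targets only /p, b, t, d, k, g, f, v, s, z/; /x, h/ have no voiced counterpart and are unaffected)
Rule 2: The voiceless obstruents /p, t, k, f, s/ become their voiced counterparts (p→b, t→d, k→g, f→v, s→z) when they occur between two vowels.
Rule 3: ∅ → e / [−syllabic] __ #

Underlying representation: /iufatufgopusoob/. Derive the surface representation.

Rule 1 (regressive voicing assimilation): /f/ precedes the voiced obstruent /g/, so it voices to [v] by assimilation. /iufatufgopusoob/ → iufatuvgopusoob.
Rule 2 (intervocalic voicing): /f/ is a voiceless obstruent between vowels /u/ and /a/, so it voices to [v]. /t/ is a voiceless obstruent between vowels /a/ and /u/, so it voices to [d]. /p/ is a voiceless obstruent between vowels /o/ and /u/, so it voices to [b]. /s/ is a voiceless obstruent between vowels /u/ and /o/, so it voices to [z]. /iufatuvgopusoob/ → iuvaduvgobuzoob.
Rule 3 (final e-epenthesis): the form ends in the consonant /b/, so [e] is inserted word-finally. /iuvaduvgobuzoob/ → iuvaduvgobuzoobe.

iuvaduvgobuzoobe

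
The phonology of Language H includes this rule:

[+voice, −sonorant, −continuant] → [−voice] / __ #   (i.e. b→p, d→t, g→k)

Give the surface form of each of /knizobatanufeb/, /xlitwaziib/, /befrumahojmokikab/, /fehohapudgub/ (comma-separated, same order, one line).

/knizobatanufeb/: /b/ is a voiced stop in word-final position, so it devoices to [p]. → [knizobatanufep].
/xlitwaziib/: /b/ is a voiced stop in word-final position, so it devoices to [p]. → [xlitwaziip].
/befrumahojmokikab/: /b/ is a voiced stop in word-final position, so it devoices to [p]. → [befrumahojmokikap].
/fehohapudgub/: /b/ is a voiced stop in word-final position, so it devoices to [p]. → [fehohapudgup].

knizobatanufep, xlitwaziip, befrumahojmokikap, fehohapudgup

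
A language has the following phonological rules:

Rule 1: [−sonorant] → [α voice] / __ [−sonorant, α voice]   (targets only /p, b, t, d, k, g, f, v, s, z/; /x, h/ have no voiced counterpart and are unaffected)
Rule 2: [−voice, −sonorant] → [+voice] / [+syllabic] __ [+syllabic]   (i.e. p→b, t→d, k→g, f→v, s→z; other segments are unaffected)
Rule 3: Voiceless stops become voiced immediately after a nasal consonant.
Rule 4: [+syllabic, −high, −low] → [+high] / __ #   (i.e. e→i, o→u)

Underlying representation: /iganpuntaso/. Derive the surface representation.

iganbundazu

Rule 1 (regressive voicing assimilation): no segment meets the environment; /iganpuntaso/ is unchanged.
Rule 2 (intervocalic voicing): /s/ is a voiceless obstruent between vowels /a/ and /o/, so it voices to [z]. /iganpuntaso/ → iganpuntazo.
Rule 3 (post-nasal voicing): /p/ is a voiceless stop immediately after the nasal /n/, so it voices to [b]. /t/ is a voiceless stop immediately after the nasal /n/, so it voices to [d]. /iganpuntazo/ → iganbundazo.
Rule 4 (final vowel raising): /o/ is a mid vowel in word-final position, so it raises to [u]. /iganbundazo/ → iganbundazu.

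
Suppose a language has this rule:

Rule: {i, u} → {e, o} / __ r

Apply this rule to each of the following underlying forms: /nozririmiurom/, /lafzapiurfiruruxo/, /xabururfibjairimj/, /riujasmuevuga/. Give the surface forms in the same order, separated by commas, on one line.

/nozririmiurom/: /i/ is a high vowel immediately before /r/, so it lowers to [e]. /u/ is a high vowel immediately before /r/, so it lowers to [o]. → [nozrerimiorom].
/lafzapiurfiruruxo/: /u/ is a high vowel immediately before /r/, so it lowers to [o]. /i/ is a high vowel immediately before /r/, so it lowers to [e]. /u/ is a high vowel immediately before /r/, so it lowers to [o]. → [lafzapiorferoruxo].
/xabururfibjairimj/: /u/ is a high vowel immediately before /r/, so it lowers to [o]. /u/ is a high vowel immediately before /r/, so it lowers to [o]. /i/ is a high vowel immediately before /r/, so it lowers to [e]. → [xabororfibjaerimj].
/riujasmuevuga/: the rule's environment is not met; surfaces unchanged as [riujasmuevuga].

nozrerimiorom, lafzapiorferoruxo, xabororfibjaerimj, riujasmuevuga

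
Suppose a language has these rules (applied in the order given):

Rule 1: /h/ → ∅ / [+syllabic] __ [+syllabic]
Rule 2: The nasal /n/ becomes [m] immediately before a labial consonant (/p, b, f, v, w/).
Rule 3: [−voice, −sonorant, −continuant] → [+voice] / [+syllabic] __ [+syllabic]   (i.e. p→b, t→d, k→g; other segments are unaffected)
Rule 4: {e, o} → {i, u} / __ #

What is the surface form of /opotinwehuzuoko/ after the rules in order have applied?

Rule 1 (intervocalic h-deletion): /h/ occurs between vowels /e/ and /u/, so it deletes. /opotinwehuzuoko/ → opotinweuzuoko.
Rule 2 (nasal place assimilation): /n/ precedes the labial consonant /w/, so it assimilates in place to [m]. /opotinweuzuoko/ → opotimweuzuoko.
Rule 3 (intervocalic voicing): /p/ is a voiceless stop between vowels /o/ and /o/, so it voices to [b]. /t/ is a voiceless stop between vowels /o/ and /i/, so it voices to [d]. /k/ is a voiceless stop between vowels /o/ and /o/, so it voices to [g]. /opotimweuzuoko/ → obodimweuzuogo.
Rule 4 (final vowel raising): /o/ is a mid vowel in word-final position, so it raises to [u]. /obodimweuzuogo/ → obodimweuzuogu.

obodimweuzuogu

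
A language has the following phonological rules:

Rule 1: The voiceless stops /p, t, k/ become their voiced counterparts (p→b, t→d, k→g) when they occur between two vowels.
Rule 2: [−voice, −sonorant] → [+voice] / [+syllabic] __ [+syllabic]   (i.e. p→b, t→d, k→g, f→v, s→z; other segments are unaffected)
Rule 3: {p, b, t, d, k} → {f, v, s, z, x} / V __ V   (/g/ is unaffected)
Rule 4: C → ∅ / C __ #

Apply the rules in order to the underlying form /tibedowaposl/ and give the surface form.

tivezowavos

Rule 1 (intervocalic voicing): /p/ is a voiceless stop between vowels /a/ and /o/, so it voices to [b]. /tibedowaposl/ → tibedowabosl.
Rule 2 (intervocalic voicing): no segment meets the environment; /tibedowabosl/ is unchanged.
Rule 3 (intervocalic spirantization): /b/ is a stop between vowels /i/ and /e/, so it spirantizes to the fricative [v]. /d/ is a stop between vowels /e/ and /o/, so it spirantizes to the fricative [z]. /b/ is a stop between vowels /a/ and /o/, so it spirantizes to the fricative [v]. /tibedowabosl/ → tivezowavosl.
Rule 4 (final cluster simplification): /l/ is the second consonant of a word-final cluster /sl/, so it deletes. /tivezowavosl/ → tivezowavos.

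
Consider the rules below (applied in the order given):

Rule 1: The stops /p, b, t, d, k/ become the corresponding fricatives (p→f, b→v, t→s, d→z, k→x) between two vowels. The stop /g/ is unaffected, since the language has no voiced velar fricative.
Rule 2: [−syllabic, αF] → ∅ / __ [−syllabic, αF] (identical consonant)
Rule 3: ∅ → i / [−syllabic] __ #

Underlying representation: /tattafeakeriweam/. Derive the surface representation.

Rule 1 (intervocalic spirantization): /k/ is a stop between vowels /a/ and /e/, so it spirantizes to the fricative [x]. /tattafeakeriweam/ → tattafeaxeriweam.
Rule 2 (degemination): /tt/ is a geminate; the first /t/ deletes. /tattafeaxeriweam/ → tatafeaxeriweam.
Rule 3 (final i-epenthesis): the form ends in the consonant /m/, so [i] is inserted word-finally. /tatafeaxeriweam/ → tatafeaxeriweami.

tatafeaxeriweami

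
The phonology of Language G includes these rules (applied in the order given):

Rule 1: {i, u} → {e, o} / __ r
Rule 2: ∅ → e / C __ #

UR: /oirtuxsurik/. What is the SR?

Rule 1 (pre-rhotic lowering): /i/ is a high vowel immediately before /r/, so it lowers to [e]. /u/ is a high vowel immediately before /r/, so it lowers to [o]. /oirtuxsurik/ → oertuxsorik.
Rule 2 (final e-epenthesis): the form ends in the consonant /k/, so [e] is inserted word-finally. /oertuxsorik/ → oertuxsorike.

oertuxsorike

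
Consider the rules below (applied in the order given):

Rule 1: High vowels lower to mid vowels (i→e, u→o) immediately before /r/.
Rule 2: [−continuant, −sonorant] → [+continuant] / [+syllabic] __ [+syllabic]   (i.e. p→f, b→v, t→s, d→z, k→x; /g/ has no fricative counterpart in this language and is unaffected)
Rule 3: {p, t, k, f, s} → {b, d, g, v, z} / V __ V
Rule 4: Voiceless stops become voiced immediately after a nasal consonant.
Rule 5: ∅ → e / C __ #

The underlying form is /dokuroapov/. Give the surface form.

Rule 1 (pre-rhotic lowering): /u/ is a high vowel immediately before /r/, so it lowers to [o]. /dokuroapov/ → dokoroapov.
Rule 2 (intervocalic spirantization): /k/ is a stop between vowels /o/ and /o/, so it spirantizes to the fricative [x]. /p/ is a stop between vowels /a/ and /o/, so it spirantizes to the fricative [f]. /dokoroapov/ → doxoroafov.
Rule 3 (intervocalic voicing): /f/ is a voiceless obstruent between vowels /a/ and /o/, so it voices to [v]. /doxoroafov/ → doxoroavov.
Rule 4 (post-nasal voicing): no segment meets the environment; /doxoroavov/ is unchanged.
Rule 5 (final e-epenthesis): the form ends in the consonant /v/, so [e] is inserted word-finally. /doxoroavov/ → doxoroavove.

doxoroavove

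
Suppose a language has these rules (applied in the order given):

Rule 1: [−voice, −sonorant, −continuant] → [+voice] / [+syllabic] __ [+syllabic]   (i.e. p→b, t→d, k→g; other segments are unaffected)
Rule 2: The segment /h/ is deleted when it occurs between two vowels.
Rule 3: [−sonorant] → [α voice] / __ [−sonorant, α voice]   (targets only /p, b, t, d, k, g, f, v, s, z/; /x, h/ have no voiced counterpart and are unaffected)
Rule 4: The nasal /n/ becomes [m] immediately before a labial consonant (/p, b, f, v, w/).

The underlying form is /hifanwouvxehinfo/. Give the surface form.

Rule 1 (intervocalic voicing): no segment meets the environment; /hifanwouvxehinfo/ is unchanged.
Rule 2 (intervocalic h-deletion): /h/ occurs between vowels /e/ and /i/, so it deletes. /hifanwouvxehinfo/ → hifanwouvxeinfo.
Rule 3 (regressive voicing assimilation): /v/ precedes the voiceless obstruent /x/, so it devoices to [f] by assimilation. /hifanwouvxeinfo/ → hifanwoufxeinfo.
Rule 4 (nasal place assimilation): /n/ precedes the labial consonant /w/, so it assimilates in place to [m]. /n/ precedes the labial consonant /f/, so it assimilates in place to [m]. /hifanwoufxeinfo/ → hifamwoufxeimfo.

hifamwoufxeimfo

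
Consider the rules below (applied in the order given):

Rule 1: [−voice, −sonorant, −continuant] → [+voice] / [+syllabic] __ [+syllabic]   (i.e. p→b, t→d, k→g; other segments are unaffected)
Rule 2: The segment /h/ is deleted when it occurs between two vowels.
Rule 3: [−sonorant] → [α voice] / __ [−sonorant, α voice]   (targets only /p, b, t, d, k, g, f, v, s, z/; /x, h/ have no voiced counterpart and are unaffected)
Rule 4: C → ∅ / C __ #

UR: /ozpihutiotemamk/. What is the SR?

Rule 1 (intervocalic voicing): /t/ is a voiceless stop between vowels /u/ and /i/, so it voices to [d]. /t/ is a voiceless stop between vowels /o/ and /e/, so it voices to [d]. /ozpihutiotemamk/ → ozpihudiodemamk.
Rule 2 (intervocalic h-deletion): /h/ occurs between vowels /i/ and /u/, so it deletes. /ozpihudiodemamk/ → ozpiudiodemamk.
Rule 3 (regressive voicing assimilation): /z/ precedes the voiceless obstruent /p/, so it devoices to [s] by assimilation. /ozpiudiodemamk/ → ospiudiodemamk.
Rule 4 (final cluster simplification): /k/ is the second consonant of a word-final cluster /mk/, so it deletes. /ospiudiodemamk/ → ospiudiodemam.

ospiudiodemam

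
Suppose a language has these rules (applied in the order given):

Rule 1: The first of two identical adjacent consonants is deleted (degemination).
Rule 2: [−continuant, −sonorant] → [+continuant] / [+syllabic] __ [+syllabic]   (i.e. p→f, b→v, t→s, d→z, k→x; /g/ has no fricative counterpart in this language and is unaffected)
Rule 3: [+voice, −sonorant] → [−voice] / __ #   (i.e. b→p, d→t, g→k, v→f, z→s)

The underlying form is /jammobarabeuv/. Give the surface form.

jamovaraveuf

Rule 1 (degemination): /mm/ is a geminate; the first /m/ deletes. /jammobarabeuv/ → jamobarabeuv.
Rule 2 (intervocalic spirantization): /b/ is a stop between vowels /o/ and /a/, so it spirantizes to the fricative [v]. /b/ is a stop between vowels /a/ and /e/, so it spirantizes to the fricative [v]. /jamobarabeuv/ → jamovaraveuv.
Rule 3 (final devoicing): /v/ is a voiced obstruent in word-final position, so it devoices to [f]. /jamovaraveuv/ → jamovaraveuf.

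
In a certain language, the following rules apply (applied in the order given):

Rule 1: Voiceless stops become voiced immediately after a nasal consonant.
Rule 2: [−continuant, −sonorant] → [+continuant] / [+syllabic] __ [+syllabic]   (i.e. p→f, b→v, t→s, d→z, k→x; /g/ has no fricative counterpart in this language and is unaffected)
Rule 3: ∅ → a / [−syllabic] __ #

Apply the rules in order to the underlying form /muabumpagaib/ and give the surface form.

muavumbagaiba

Rule 1 (post-nasal voicing): /p/ is a voiceless stop immediately after the nasal /m/, so it voices to [b]. /muabumpagaib/ → muabumbagaib.
Rule 2 (intervocalic spirantization): /b/ is a stop between vowels /a/ and /u/, so it spirantizes to the fricative [v]. /muabumbagaib/ → muavumbagaib.
Rule 3 (final a-epenthesis): the form ends in the consonant /b/, so [a] is inserted word-finally. /muavumbagaib/ → muavumbagaiba.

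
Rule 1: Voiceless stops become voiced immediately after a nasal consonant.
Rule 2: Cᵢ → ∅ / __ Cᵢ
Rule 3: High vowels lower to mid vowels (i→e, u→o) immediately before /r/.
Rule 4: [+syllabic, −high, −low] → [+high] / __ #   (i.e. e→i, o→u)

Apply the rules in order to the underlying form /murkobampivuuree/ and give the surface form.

Rule 1 (post-nasal voicing): /p/ is a voiceless stop immediately after the nasal /m/, so it voices to [b]. /murkobampivuuree/ → murkobambivuuree.
Rule 2 (degemination): no segment meets the environment; /murkobambivuuree/ is unchanged.
Rule 3 (pre-rhotic lowering): /u/ is a high vowel immediately before /r/, so it lowers to [o]. /u/ is a high vowel immediately before /r/, so it lowers to [o]. /murkobambivuuree/ → morkobambivuoree.
Rule 4 (final vowel raising): /e/ is a mid vowel in word-final position, so it raises to [i]. /morkobambivuoree/ → morkobambivuorei.

morkobambivuorei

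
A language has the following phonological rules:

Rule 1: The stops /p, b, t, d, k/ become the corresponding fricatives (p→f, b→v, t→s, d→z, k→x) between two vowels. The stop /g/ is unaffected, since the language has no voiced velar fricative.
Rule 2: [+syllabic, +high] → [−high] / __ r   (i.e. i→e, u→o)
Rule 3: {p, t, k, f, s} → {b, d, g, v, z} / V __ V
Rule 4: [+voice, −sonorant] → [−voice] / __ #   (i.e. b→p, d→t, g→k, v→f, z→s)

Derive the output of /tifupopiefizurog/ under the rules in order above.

tivuvovievizorok

Rule 1 (intervocalic spirantization): /p/ is a stop between vowels /u/ and /o/, so it spirantizes to the fricative [f]. /p/ is a stop between vowels /o/ and /i/, so it spirantizes to the fricative [f]. /tifupopiefizurog/ → tifufofiefizurog.
Rule 2 (pre-rhotic lowering): /u/ is a high vowel immediately before /r/, so it lowers to [o]. /tifufofiefizurog/ → tifufofiefizorog.
Rule 3 (intervocalic voicing): /f/ is a voiceless obstruent between vowels /i/ and /u/, so it voices to [v]. /f/ is a voiceless obstruent between vowels /u/ and /o/, so it voices to [v]. /f/ is a voiceless obstruent between vowels /o/ and /i/, so it voices to [v]. /f/ is a voiceless obstruent between vowels /e/ and /i/, so it voices to [v]. /tifufofiefizorog/ → tivuvovievizorog.
Rule 4 (final devoicing): /g/ is a voiced obstruent in word-final position, so it devoices to [k]. /tivuvovievizorog/ → tivuvovievizorok.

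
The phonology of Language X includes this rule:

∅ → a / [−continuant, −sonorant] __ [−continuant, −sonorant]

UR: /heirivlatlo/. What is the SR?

No segment of /heirivlatlo/ meets the structural description of the rule, so the form surfaces unchanged.

heirivlatlo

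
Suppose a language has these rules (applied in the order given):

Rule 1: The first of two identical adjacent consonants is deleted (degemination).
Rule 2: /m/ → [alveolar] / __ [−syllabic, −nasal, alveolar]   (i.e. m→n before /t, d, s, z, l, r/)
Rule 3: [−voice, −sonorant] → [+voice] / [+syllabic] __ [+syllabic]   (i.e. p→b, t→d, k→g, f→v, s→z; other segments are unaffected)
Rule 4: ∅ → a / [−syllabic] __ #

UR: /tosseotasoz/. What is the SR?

Rule 1 (degemination): /ss/ is a geminate; the first /s/ deletes. /tosseotasoz/ → toseotasoz.
Rule 2 (nasal place assimilation): no segment meets the environment; /toseotasoz/ is unchanged.
Rule 3 (intervocalic voicing): /s/ is a voiceless obstruent between vowels /o/ and /e/, so it voices to [z]. /t/ is a voiceless obstruent between vowels /o/ and /a/, so it voices to [d]. /s/ is a voiceless obstruent between vowels /a/ and /o/, so it voices to [z]. /toseotasoz/ → tozeodazoz.
Rule 4 (final a-epenthesis): the form ends in the consonant /z/, so [a] is inserted word-finally. /tozeodazoz/ → tozeodazoza.

tozeodazoza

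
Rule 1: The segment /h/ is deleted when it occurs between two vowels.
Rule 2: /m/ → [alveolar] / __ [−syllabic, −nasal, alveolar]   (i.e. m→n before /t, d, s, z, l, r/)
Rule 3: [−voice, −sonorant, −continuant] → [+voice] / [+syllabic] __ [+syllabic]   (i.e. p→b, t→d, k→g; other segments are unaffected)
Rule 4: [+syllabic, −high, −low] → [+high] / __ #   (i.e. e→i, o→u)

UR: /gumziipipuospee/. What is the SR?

Rule 1 (intervocalic h-deletion): no segment meets the environment; /gumziipipuospee/ is unchanged.
Rule 2 (nasal place assimilation): /m/ precedes the alveolar consonant /z/, so it assimilates in place to [n]. /gumziipipuospee/ → gunziipipuospee.
Rule 3 (intervocalic voicing): /p/ is a voiceless stop between vowels /i/ and /i/, so it voices to [b]. /p/ is a voiceless stop between vowels /i/ and /u/, so it voices to [b]. /gunziipipuospee/ → gunziibibuospee.
Rule 4 (final vowel raising): /e/ is a mid vowel in word-final position, so it raises to [i]. /gunziibibuospee/ → gunziibibuospei.

gunziibibuospei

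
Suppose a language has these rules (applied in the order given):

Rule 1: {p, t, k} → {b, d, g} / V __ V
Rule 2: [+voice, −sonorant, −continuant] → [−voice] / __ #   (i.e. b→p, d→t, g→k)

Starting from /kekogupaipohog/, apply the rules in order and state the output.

kegogubaibohok

Rule 1 (intervocalic voicing): /k/ is a voiceless stop between vowels /e/ and /o/, so it voices to [g]. /p/ is a voiceless stop between vowels /u/ and /a/, so it voices to [b]. /p/ is a voiceless stop between vowels /i/ and /o/, so it voices to [b]. /kekogupaipohog/ → kegogubaibohog.
Rule 2 (final devoicing): /g/ is a voiced stop in word-final position, so it devoices to [k]. /kegogubaibohog/ → kegogubaibohok.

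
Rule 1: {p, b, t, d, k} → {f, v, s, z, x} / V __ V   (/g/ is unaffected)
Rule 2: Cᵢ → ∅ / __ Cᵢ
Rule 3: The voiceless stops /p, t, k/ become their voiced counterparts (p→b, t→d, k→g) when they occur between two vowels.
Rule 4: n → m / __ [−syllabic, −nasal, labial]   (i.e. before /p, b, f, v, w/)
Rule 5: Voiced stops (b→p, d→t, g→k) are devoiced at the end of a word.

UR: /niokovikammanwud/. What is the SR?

Rule 1 (intervocalic spirantization): /k/ is a stop between vowels /o/ and /o/, so it spirantizes to the fricative [x]. /k/ is a stop between vowels /i/ and /a/, so it spirantizes to the fricative [x]. /niokovikammanwud/ → nioxovixammanwud.
Rule 2 (degemination): /mm/ is a geminate; the first /m/ deletes. /nioxovixammanwud/ → nioxovixamanwud.
Rule 3 (intervocalic voicing): no segment meets the environment; /nioxovixamanwud/ is unchanged.
Rule 4 (nasal place assimilation): /n/ precedes the labial consonant /w/, so it assimilates in place to [m]. /nioxovixamanwud/ → nioxovixamamwud.
Rule 5 (final devoicing): /d/ is a voiced stop in word-final position, so it devoices to [t]. /nioxovixamamwud/ → nioxovixamamwut.

nioxovixamamwut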